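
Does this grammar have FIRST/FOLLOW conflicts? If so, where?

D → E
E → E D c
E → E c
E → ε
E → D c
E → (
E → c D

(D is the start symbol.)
Yes. E → E D c with FOLLOW(E) on { '(', 'c' }; E → E c with FOLLOW(E) on { '(', 'c' }; E → D c with FOLLOW(E) on { '(', 'c' }; E → '(' with FOLLOW(E) on { '(' }; E → c D with FOLLOW(E) on { 'c' }

A FIRST/FOLLOW conflict occurs when a non-terminal N has a nullable alternative N → β (β ⇒* ε) and another alternative N → α with FIRST(α) ∩ FOLLOW(N) ≠ ∅: on such a lookahead the parser cannot decide between expanding α and letting N vanish via β.

Nullable non-terminals: D, E.
FIRST sets used below: FIRST(E) = { '(', 'c', ε }, FIRST(D) = { '(', 'c', ε }
D has a nullable alternative but only one production, so nothing to check.

E: nullable alternative(s) E → ε; FOLLOW(E) = { $, '(', 'c' }
  E → E D c: FIRST \ {ε} = { '(', 'c' } — overlaps FOLLOW(E) on { '(', 'c' }: CONFLICT
  E → E c: FIRST \ {ε} = { '(', 'c' } — overlaps FOLLOW(E) on { '(', 'c' }: CONFLICT
  E → ε: FIRST \ {ε} = { } — this is the only nullable alternative, skip
  E → D c: FIRST \ {ε} = { '(', 'c' } — overlaps FOLLOW(E) on { '(', 'c' }: CONFLICT
  E → (: FIRST \ {ε} = { '(' } — overlaps FOLLOW(E) on { '(' }: CONFLICT
  E → c D: FIRST \ {ε} = { 'c' } — overlaps FOLLOW(E) on { 'c' }: CONFLICT

So the grammar has 5 FIRST/FOLLOW conflicts (marked CONFLICT above).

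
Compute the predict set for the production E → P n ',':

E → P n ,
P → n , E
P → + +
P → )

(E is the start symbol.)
PREDICT(E → P n ',') = (FIRST(RHS) \ {ε}) ∪ (FOLLOW(E) if ε ∈ FIRST(RHS), i.e. RHS ⇒* ε)
FIRST(P) = { ')', '+', 'n' }
FIRST(P n ',') = { ')', '+', 'n' }
ε ∉ FIRST(P n ','), so FOLLOW(E) is not added.
PREDICT(E → P n ',') = { ')', '+', 'n' }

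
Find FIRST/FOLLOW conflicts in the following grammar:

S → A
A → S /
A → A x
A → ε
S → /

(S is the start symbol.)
Yes. S → '/' with FOLLOW(S) on { '/' }; A → S '/' with FOLLOW(A) on { '/', 'x' }; A → A x with FOLLOW(A) on { '/', 'x' }

A FIRST/FOLLOW conflict occurs when a non-terminal N has a nullable alternative N → β (β ⇒* ε) and another alternative N → α with FIRST(α) ∩ FOLLOW(N) ≠ ∅: on such a lookahead the parser cannot decide between expanding α and letting N vanish via β.

Nullable non-terminals: A, S.
FIRST sets used below: FIRST(S) = { '/', 'x', ε }, FIRST(A) = { '/', 'x', ε }

A: nullable alternative(s) A → ε; FOLLOW(A) = { $, '/', 'x' }
  A → S /: FIRST \ {ε} = { '/', 'x' } — overlaps FOLLOW(A) on { '/', 'x' }: CONFLICT
  A → A x: FIRST \ {ε} = { '/', 'x' } — overlaps FOLLOW(A) on { '/', 'x' }: CONFLICT
  A → ε: FIRST \ {ε} = { } — this is the only nullable alternative, skip

S: nullable alternative(s) S → A; FOLLOW(S) = { $, '/' }
  S → A: FIRST \ {ε} = { '/', 'x' } — this is the only nullable alternative, skip
  S → /: FIRST \ {ε} = { '/' } — overlaps FOLLOW(S) on { '/' }: CONFLICT

So the grammar has 3 FIRST/FOLLOW conflicts (marked CONFLICT above).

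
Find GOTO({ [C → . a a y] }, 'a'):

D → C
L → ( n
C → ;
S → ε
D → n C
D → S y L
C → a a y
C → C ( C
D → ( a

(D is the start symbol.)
GOTO(I, 'a') = CLOSURE({ [A → αX.β] : [A → α.Xβ] ∈ I, X = 'a' })

Items with dot before 'a', with the dot advanced:
  [C → . a a y] → [C → a . a y]
Closure adds nothing (no advanced item has the dot before a non-terminal).

GOTO = { [C → a . a y] }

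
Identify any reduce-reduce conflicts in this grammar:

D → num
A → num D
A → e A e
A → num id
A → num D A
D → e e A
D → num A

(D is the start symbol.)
No reduce-reduce conflicts

A reduce-reduce conflict occurs when an LR(0) state has two complete items [A → α .] and [B → β .] — both call for a reduction, and with no lookahead the parser cannot choose between them.

Augment with D' → D and build the canonical LR(0) collection (I0 = CLOSURE({[D' → . D]}), then GOTO on every symbol after a dot until no new states appear). It has 14 states:
  I0: { [D → . e e A], [D → . num A], [D → . num], [D' → . D] }  — shift
  I1: { [D' → D .] }  — accept
  I2: { [D → e . e A] }  — shift
  I3: { [A → . e A e], [A → . num D A], [A → . num D], [A → . num id], [D → num . A], [D → num .] }  — shift, reduce
  I4: { [D → num A .] }  — reduce
  I5: { [A → . e A e], [A → . num D A], [A → . num D], [A → . num id], [A → e . A e] }  — shift
  I6: { [A → num . D A], [A → num . D], [A → num . id], [D → . e e A], [D → . num A], [D → . num] }  — shift
  I7: { [A → . e A e], [A → . num D A], [A → . num D], [A → . num id], [A → num D . A], [A → num D .] }  — shift, reduce
  I8: { [A → num id .] }  — reduce
  I9: { [A → num D A .] }  — reduce
  I10: { [A → e A . e] }  — shift
  I11: { [A → e A e .] }  — reduce
  I12: { [A → . e A e], [A → . num D A], [A → . num D], [A → . num id], [D → e e . A] }  — shift
  I13: { [D → e e A .] }  — reduce

No state contains more than one complete item.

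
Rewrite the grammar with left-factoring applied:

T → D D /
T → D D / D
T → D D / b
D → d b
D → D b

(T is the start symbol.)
T → D D / T'
T' → ε
T' → D
T' → b
D → d b
D → D b

Left-factoring transforms A → αβ₁ | αβ₂ into A → αA' and A' → β₁ | β₂
(α is the longest common prefix among the alternatives). Repeat until
no nonterminal has two alternatives with a common prefix.

Round 1: T has alternatives sharing prefix 'D D /'. Introduce T': T → D D / T'
  Add: T' → ε
  Add: T' → D
  Add: T' → b

No remaining common prefixes — done.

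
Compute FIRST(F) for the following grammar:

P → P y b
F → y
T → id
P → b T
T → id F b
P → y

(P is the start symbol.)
To compute FIRST(F), examine every production with F on the left-hand side, reading each right-hand side left to right until a non-nullable symbol is reached.

From F → y:
  - y is a terminal: add 'y' and stop

Collecting: FIRST(F) = { 'y' }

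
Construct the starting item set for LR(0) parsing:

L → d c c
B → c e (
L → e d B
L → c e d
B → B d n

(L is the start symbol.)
First, augment the grammar with L' → L
I₀ = CLOSURE({ [L' → . L] }):
  [L' → . L] has the dot before L: add [L → . d c c], [L → . e d B], [L → . c e d]
No further items can be added.

I₀ = { [L → . c e d], [L → . d c c], [L → . e d B], [L' → . L] }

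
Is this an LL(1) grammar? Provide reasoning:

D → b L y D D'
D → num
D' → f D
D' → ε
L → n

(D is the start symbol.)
A grammar is LL(1) if for each non-terminal N with multiple productions, the predict sets of those productions are pairwise disjoint, where PREDICT(N → α) = (FIRST(α) \ {ε}) ∪ (FOLLOW(N) if α ⇒* ε).

Relevant sets:
  FOLLOW(D') = { $, 'f' }

For D:
  PREDICT(D → b L y D D') = { 'b' }
  PREDICT(D → num) = { 'num' }
For D':
  PREDICT(D' → f D) = { 'f' }
  PREDICT(D' → ε) = { $, 'f' }
L has a single production, so nothing to check there.

Conflict found: Predict set conflict for D': { 'f' }
The grammar is NOT LL(1).

Answer: No. Predict set conflict for D': { 'f' }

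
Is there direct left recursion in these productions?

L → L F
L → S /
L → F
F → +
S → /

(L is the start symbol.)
Yes, L is left-recursive

L → L F: LEFT RECURSIVE (starts with L)
L → S /: starts with S
L → F: starts with F
F → +: starts with '+'
S → /: starts with '/'

The grammar has direct left recursion on: L.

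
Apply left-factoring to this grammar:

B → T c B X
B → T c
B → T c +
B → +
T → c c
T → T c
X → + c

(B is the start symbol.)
Left-factoring transforms A → αβ₁ | αβ₂ into A → αA' and A' → β₁ | β₂
(α is the longest common prefix among the alternatives). Repeat until
no nonterminal has two alternatives with a common prefix.

Round 1: B has alternatives sharing prefix 'T c'. Introduce B': B → T c B'
  Add: B' → B X
  Add: B' → ε
  Add: B' → +

No remaining common prefixes — done.

Resulting grammar:
B → T c B'
B' → B X
B' → ε
B' → +
B → +
T → c c
T → T c
X → + c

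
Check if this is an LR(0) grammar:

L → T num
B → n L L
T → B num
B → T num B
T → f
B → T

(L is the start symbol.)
Augment with L' → L and build the canonical LR(0) collection (I0 = CLOSURE({[L' → . L]}), then GOTO on every symbol after a dot until no new states appear). It has 13 states:
  I0: { [B → . T num B], [B → . T], [B → . n L L], [L → . T num], [L' → . L], [T → . B num], [T → . f] }  — shift
  I1: { [T → B . num] }  — shift
  I2: { [L' → L .] }  — accept
  I3: { [B → T . num B], [B → T .], [L → T . num] }  — shift, reduce
  I4: { [T → f .] }  — reduce
  I5: { [B → . T num B], [B → . T], [B → . n L L], [B → n . L L], [L → . T num], [T → . B num], [T → . f] }  — shift
  I6: { [B → . T num B], [B → . T], [B → . n L L], [B → n L . L], [L → . T num], [T → . B num], [T → . f] }  — shift
  I7: { [B → n L L .] }  — reduce
  I8: { [B → . T num B], [B → . T], [B → . n L L], [B → T num . B], [L → T num .], [T → . B num], [T → . f] }  — shift, reduce
  I9: { [B → T num B .], [T → B . num] }  — shift, reduce
  I10: { [B → T . num B], [B → T .] }  — shift, reduce
  I11: { [B → . T num B], [B → . T], [B → . n L L], [B → T num . B], [T → . B num], [T → . f] }  — shift
  I12: { [T → B num .] }  — reduce

Conflict in state I3:
  Shift-reduce conflict between [B → T .] and [B → T . num B]
So the grammar is NOT LR(0).

Answer: No. Shift-reduce conflict between [B → T .] and [B → T . num B]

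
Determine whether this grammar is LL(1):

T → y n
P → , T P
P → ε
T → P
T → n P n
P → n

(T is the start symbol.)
Relevant sets:
  FIRST(P) = { ',', 'n', ε }
  FOLLOW(T) = { $, ',', 'n' }
  FOLLOW(P) = { $, ',', 'n' }

For T:
  PREDICT(T → y n) = { 'y' }
  PREDICT(T → P) = { $, ',', 'n' }
  PREDICT(T → n P n) = { 'n' }
For P:
  PREDICT(P → ',' T P) = { ',' }
  PREDICT(P → ε) = { $, ',', 'n' }
  PREDICT(P → n) = { 'n' }

Conflict found: Predict set conflict for T: { 'n' }
The grammar is NOT LL(1).

Answer: No. Predict set conflict for T: { 'n' }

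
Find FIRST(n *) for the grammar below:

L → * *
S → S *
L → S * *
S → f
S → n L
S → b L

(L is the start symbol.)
{ 'n' }

To compute FIRST(n *), process the symbols left to right:
Symbol n is a terminal. Add 'n' and stop.
FIRST(n *) = { 'n' }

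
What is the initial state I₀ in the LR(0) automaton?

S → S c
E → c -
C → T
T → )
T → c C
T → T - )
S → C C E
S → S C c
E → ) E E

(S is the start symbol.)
{ [C → . T], [S → . C C E], [S → . S C c], [S → . S c], [S' → . S], [T → . )], [T → . T - )], [T → . c C] }

First, augment the grammar with S' → S
I₀ = CLOSURE({ [S' → . S] }):
  [S' → . S] has the dot before S: add [S → . S c], [S → . C C E], [S → . S C c]
  [S → . C C E] has the dot before C: add [C → . T]
  [C → . T] has the dot before T: add [T → . )], [T → . c C], [T → . T - )]
No further items can be added.

I₀ = { [C → . T], [S → . C C E], [S → . S C c], [S → . S c], [S' → . S], [T → . )], [T → . T - )], [T → . c C] }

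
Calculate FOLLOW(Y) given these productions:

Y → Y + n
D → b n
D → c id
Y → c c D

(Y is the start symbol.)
{ $, '+' }

To compute FOLLOW(Y), find every occurrence of Y on a right-hand side N → α Y β: add FIRST(β) \ {ε}, and if β is empty or nullable also add FOLLOW(N). Iterate to a fixed point.

Y is the start symbol, so $ ∈ FOLLOW(Y).
In Y → Y + n: Y is followed by '+' n, add FIRST('+' n) \ {ε} = { '+' }

Taking the union: FOLLOW(Y) = { $, '+' }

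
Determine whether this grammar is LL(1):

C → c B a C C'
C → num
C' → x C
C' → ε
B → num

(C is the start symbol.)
No. Predict set conflict for C': { 'x' }

A grammar is LL(1) if for each non-terminal N with multiple productions, the predict sets of those productions are pairwise disjoint, where PREDICT(N → α) = (FIRST(α) \ {ε}) ∪ (FOLLOW(N) if α ⇒* ε).

Relevant sets:
  FOLLOW(C') = { $, 'x' }

For C:
  PREDICT(C → c B a C C') = { 'c' }
  PREDICT(C → num) = { 'num' }
For C':
  PREDICT(C' → x C) = { 'x' }
  PREDICT(C' → ε) = { $, 'x' }
B has a single production, so nothing to check there.

Conflict found: Predict set conflict for C': { 'x' }
The grammar is NOT LL(1).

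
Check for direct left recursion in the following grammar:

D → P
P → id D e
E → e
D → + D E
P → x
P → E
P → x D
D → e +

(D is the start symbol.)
Direct left recursion occurs when N → N α for some non-terminal N (the right-hand side begins with the left-hand side itself).

D → P: starts with P
P → id D e: starts with id
E → e: starts with e
D → + D E: starts with '+'
P → x: starts with x
P → E: starts with E
P → x D: starts with x
D → e +: starts with e

No direct left recursion found.

Answer: No direct left recursion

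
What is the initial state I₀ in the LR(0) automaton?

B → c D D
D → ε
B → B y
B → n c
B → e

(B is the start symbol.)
{ [B → . B y], [B → . c D D], [B → . e], [B → . n c], [B' → . B] }

First, augment the grammar with B' → B
I₀ = CLOSURE({ [B' → . B] }):
  [B' → . B] has the dot before B: add [B → . c D D], [B → . B y], [B → . n c], [B → . e]
No further items can be added.

I₀ = { [B → . B y], [B → . c D D], [B → . e], [B → . n c], [B' → . B] }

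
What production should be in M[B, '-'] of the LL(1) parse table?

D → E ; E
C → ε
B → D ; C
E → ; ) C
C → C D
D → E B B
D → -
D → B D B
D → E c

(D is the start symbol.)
B → D ; C

To find M[B, '-'], we find productions for B where '-' is in the predict set (PREDICT(N → α) = (FIRST(α) \ {ε}) ∪ (FOLLOW(N) if α ⇒* ε)).

Relevant sets:
  FIRST(D) = { '-', ';' }

B → D ; C: PREDICT = { '-', ';' }
  '-' is in predict set, so this production goes in M[B, '-']

M[B, '-'] = B → D ; C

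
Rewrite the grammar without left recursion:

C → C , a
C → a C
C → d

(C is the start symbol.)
C → a C C'
C → d C'
C' → , a C'
C' → ε

C is directly left-recursive. The standard transformation for
  A → A α₁ | ... | A α_m | β₁ | ... | β_n
is
  A  → β₁ A' | ... | β_n A'
  A' → α₁ A' | ... | α_m A' | ε

C → a C becomes C → a C C'
C → d becomes C → d C'
C → C , a becomes C' → , a C'
Add C' → ε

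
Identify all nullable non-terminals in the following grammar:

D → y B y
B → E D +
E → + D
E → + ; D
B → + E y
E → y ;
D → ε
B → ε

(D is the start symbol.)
{ 'B', 'D' }

A non-terminal is nullable if it can derive ε (the empty string): either it has an ε-production, or it has a production whose right-hand side consists entirely of nullable non-terminals.

ε-productions: D → ε, B → ε
So D, B are immediately nullable.
No further non-terminal can be added: every production for the remaining non-terminals contains a terminal or a non-nullable non-terminal.
Nullable = { 'B', 'D' }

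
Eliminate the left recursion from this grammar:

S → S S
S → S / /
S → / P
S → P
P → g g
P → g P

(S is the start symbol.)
S → / P S'
S → P S'
S' → S S'
S' → / / S'
S' → ε
P → g g
P → g P

S is directly left-recursive. The standard transformation for
  A → A α₁ | ... | A α_m | β₁ | ... | β_n
is
  A  → β₁ A' | ... | β_n A'
  A' → α₁ A' | ... | α_m A' | ε

S → / P becomes S → / P S'
S → P becomes S → P S'
S → S S becomes S' → S S'
S → S / / becomes S' → / / S'
Add S' → ε

Productions for other non-terminals are unchanged:
  P → g g
  P → g P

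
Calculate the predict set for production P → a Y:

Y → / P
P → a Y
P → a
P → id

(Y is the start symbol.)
{ 'a' }

PREDICT(P → a Y) = (FIRST(RHS) \ {ε}) ∪ (FOLLOW(P) if ε ∈ FIRST(RHS), i.e. RHS ⇒* ε)
FIRST(a Y) = { 'a' }
ε ∉ FIRST(a Y), so FOLLOW(P) is not added.
PREDICT(P → a Y) = { 'a' }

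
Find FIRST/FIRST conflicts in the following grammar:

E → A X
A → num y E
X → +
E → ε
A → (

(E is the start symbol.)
A FIRST/FIRST conflict occurs when two productions N → α and N → β for the same non-terminal have FIRST(α) ∩ FIRST(β) ≠ ∅ (with ε ∈ FIRST of a nullable right-hand side, so two nullable alternatives also conflict).

FIRST sets of the non-terminals at (or reachable through a nullable prefix from) the front of some alternative:
  FIRST(A) = { '(', 'num' }

Productions for E:
  E → A X: FIRST = { '(', 'num' }
  E → ε: FIRST = { ε }
Productions for A:
  A → num y E: FIRST = { 'num' }
  A → (: FIRST = { '(' }
X has only one production, so no FIRST/FIRST conflict is possible there.

All alternatives of each non-terminal have pairwise disjoint FIRST sets.

Answer: No FIRST/FIRST conflicts.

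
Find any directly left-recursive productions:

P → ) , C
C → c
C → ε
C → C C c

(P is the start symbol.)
Direct left recursion occurs when N → N α for some non-terminal N (the right-hand side begins with the left-hand side itself).

P → ) , C: starts with ')'
C → c: starts with c
C → ε: starts with ε
C → C C c: LEFT RECURSIVE (starts with C)

The grammar has direct left recursion on: C.

Answer: Yes, C is left-recursive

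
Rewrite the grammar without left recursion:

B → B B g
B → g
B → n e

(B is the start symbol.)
B → g B'
B → n e B'
B' → B g B'
B' → ε

B is directly left-recursive. The standard transformation for
  A → A α₁ | ... | A α_m | β₁ | ... | β_n
is
  A  → β₁ A' | ... | β_n A'
  A' → α₁ A' | ... | α_m A' | ε

B → g becomes B → g B'
B → n e becomes B → n e B'
B → B B g becomes B' → B g B'
Add B' → ε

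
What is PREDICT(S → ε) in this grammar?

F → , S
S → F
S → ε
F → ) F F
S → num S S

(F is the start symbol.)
PREDICT(S → ε) = (FIRST(RHS) \ {ε}) ∪ (FOLLOW(S) if ε ∈ FIRST(RHS), i.e. RHS ⇒* ε)
The right-hand side is ε (FIRST(ε) = { ε }), so the predict set is FOLLOW(S) = { $, ')', ',', 'num' }
PREDICT(S → ε) = { $, ')', ',', 'num' }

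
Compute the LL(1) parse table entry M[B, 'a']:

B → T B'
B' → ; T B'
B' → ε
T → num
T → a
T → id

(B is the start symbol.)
B → T B'

To find M[B, 'a'], we find productions for B where 'a' is in the predict set (PREDICT(N → α) = (FIRST(α) \ {ε}) ∪ (FOLLOW(N) if α ⇒* ε)).

Relevant sets:
  FIRST(T) = { 'a', 'id', 'num' }

B → T B': PREDICT = { 'a', 'id', 'num' }
  'a' is in predict set, so this production goes in M[B, 'a']

M[B, 'a'] = B → T B'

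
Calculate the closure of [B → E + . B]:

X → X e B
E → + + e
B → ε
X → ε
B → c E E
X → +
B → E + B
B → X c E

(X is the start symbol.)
{ [B → . E + B], [B → . X c E], [B → . c E E], [B → .], [B → E + . B], [E → . + + e], [X → . +], [X → . X e B], [X → .] }

Start with: [B → E + . B]
  [B → E + . B] has the dot before B: add [B → .], [B → . c E E], [B → . E + B], [B → . X c E]
  [B → . E + B] has the dot before E: add [E → . + + e]
  [B → . X c E] has the dot before X: add [X → . X e B], [X → .], [X → . +]
No further items can be added.

CLOSURE = { [B → . E + B], [B → . X c E], [B → . c E E], [B → .], [B → E + . B], [E → . + + e], [X → . +], [X → . X e B], [X → .] }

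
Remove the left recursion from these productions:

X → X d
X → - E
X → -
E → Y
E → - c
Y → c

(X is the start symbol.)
X → - E X'
X → - X'
X' → d X'
X' → ε
E → Y
E → - c
Y → c

X is directly left-recursive. The standard transformation for
  A → A α₁ | ... | A α_m | β₁ | ... | β_n
is
  A  → β₁ A' | ... | β_n A'
  A' → α₁ A' | ... | α_m A' | ε

X → - E becomes X → - E X'
X → - becomes X → - X'
X → X d becomes X' → d X'
Add X' → ε

Productions for other non-terminals are unchanged:
  E → Y
  E → - c
  Y → c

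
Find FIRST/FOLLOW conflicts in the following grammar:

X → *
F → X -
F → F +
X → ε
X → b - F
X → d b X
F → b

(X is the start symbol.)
No FIRST/FOLLOW conflicts.

Nullable non-terminals: X.

X: nullable alternative(s) X → ε; FOLLOW(X) = { $, '-' }
  X → *: FIRST \ {ε} = { '*' } — disjoint from FOLLOW(X)
  X → ε: FIRST \ {ε} = { } — this is the only nullable alternative, skip
  X → b - F: FIRST \ {ε} = { 'b' } — disjoint from FOLLOW(X)
  X → d b X: FIRST \ {ε} = { 'd' } — disjoint from FOLLOW(X)

F has no nullable alternative, so no FIRST/FOLLOW check is needed there.

No FIRST/FOLLOW conflicts found.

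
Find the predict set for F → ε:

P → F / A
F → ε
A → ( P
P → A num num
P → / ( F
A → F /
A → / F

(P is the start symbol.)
{ $, '/', 'num' }

PREDICT(F → ε) = (FIRST(RHS) \ {ε}) ∪ (FOLLOW(F) if ε ∈ FIRST(RHS), i.e. RHS ⇒* ε)
The right-hand side is ε (FIRST(ε) = { ε }), so the predict set is FOLLOW(F) = { $, '/', 'num' }
PREDICT(F → ε) = { $, '/', 'num' }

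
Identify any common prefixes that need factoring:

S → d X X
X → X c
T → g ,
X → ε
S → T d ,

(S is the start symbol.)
Left-factoring is needed when two productions for the same non-terminal
share a common prefix on the right-hand side.

Productions for S:
  S → d X X
  S → T d ,
Productions for X:
  X → X c
  X → ε

No common prefixes found.

Answer: No, left-factoring is not needed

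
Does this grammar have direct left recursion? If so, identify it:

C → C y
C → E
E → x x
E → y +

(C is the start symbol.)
Yes, C is left-recursive

Direct left recursion occurs when N → N α for some non-terminal N (the right-hand side begins with the left-hand side itself).

C → C y: LEFT RECURSIVE (starts with C)
C → E: starts with E
E → x x: starts with x
E → y +: starts with y

The grammar has direct left recursion on: C.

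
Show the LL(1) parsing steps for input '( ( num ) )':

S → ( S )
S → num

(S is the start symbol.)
LL(1) parsing maintains a stack (initially the start symbol over $) and the input. At each step: if the stack top is a terminal, match it against the current input token; if it is a non-terminal N, replace it with the RHS of M[N, lookahead] (the unique production whose predict set contains the lookahead).

Stack is shown with the top on the left.

Stack      Input          Action
--------------------------------
S $        ( ( num ) ) $  output S → ( S )
( S ) $    ( ( num ) ) $  match '('
S ) $      ( num ) ) $    output S → ( S )
( S ) ) $  ( num ) ) $    match '('
S ) ) $    num ) ) $      output S → num
num ) ) $  num ) ) $      match 'num'
) ) $      ) ) $          match ')'
) $        ) $            match ')'
$          $              accept

The string is accepted.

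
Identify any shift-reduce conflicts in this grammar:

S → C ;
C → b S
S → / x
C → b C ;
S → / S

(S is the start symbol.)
A shift-reduce conflict occurs when an LR(0) state has both:
  - a complete (reduce) item [A → α .] (dot at the end), and
  - a shift item [B → β . c γ] (dot before a terminal).

Augment with S' → S and build the canonical LR(0) collection (I0 = CLOSURE({[S' → . S]}), then GOTO on every symbol after a dot until no new states appear). It has 11 states:
  I0: { [C → . b C ;], [C → . b S], [S → . / S], [S → . / x], [S → . C ;], [S' → . S] }  — shift
  I1: { [C → . b C ;], [C → . b S], [S → . / S], [S → . / x], [S → . C ;], [S → / . S], [S → / . x] }  — shift
  I2: { [S → C . ;] }  — shift
  I3: { [S' → S .] }  — accept
  I4: { [C → . b C ;], [C → . b S], [C → b . C ;], [C → b . S], [S → . / S], [S → . / x], [S → . C ;] }  — shift
  I5: { [C → b C . ;], [S → C . ;] }  — shift
  I6: { [C → b S .] }  — reduce
  I7: { [C → b C ; .], [S → C ; .] }  — 2 reduces
  I8: { [S → C ; .] }  — reduce
  I9: { [S → / S .] }  — reduce
  I10: { [S → / x .] }  — reduce

No state contains both a complete item and a shift item.

Answer: No shift-reduce conflicts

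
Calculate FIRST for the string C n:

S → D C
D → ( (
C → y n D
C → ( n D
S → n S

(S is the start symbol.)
FIRST sets of the non-terminals involved (from the grammar, by fixed-point iteration):
  FIRST(C) = { '(', 'y' }

To compute FIRST(C n), process the symbols left to right:
Symbol C is a non-terminal. Add FIRST(C) \ {ε} = { '(', 'y' }
C is not nullable (ε ∉ FIRST(C)), so stop here.
FIRST(C n) = { '(', 'y' }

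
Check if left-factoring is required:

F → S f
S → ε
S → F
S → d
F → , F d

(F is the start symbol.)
Left-factoring is needed when two productions for the same non-terminal
share a common prefix on the right-hand side.

Productions for F:
  F → S f
  F → , F d
Productions for S:
  S → ε
  S → F
  S → d

No common prefixes found.

Answer: No, left-factoring is not needed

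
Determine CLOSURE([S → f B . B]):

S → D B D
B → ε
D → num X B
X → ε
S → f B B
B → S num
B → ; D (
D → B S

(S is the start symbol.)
{ [B → . ; D (], [B → . S num], [B → .], [D → . B S], [D → . num X B], [S → . D B D], [S → . f B B], [S → f B . B] }

Start with: [S → f B . B]
  [S → f B . B] has the dot before B: add [B → .], [B → . S num], [B → . ; D (]
  [B → . S num] has the dot before S: add [S → . D B D], [S → . f B B]
  [S → . D B D] has the dot before D: add [D → . num X B], [D → . B S]
No further items can be added.

CLOSURE = { [B → . ; D (], [B → . S num], [B → .], [D → . B S], [D → . num X B], [S → . D B D], [S → . f B B], [S → f B . B] }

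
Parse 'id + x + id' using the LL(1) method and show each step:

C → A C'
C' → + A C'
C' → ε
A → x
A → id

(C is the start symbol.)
LL(1) parsing maintains a stack (initially the start symbol over $) and the input. At each step: if the stack top is a terminal, match it against the current input token; if it is a non-terminal N, replace it with the RHS of M[N, lookahead] (the unique production whose predict set contains the lookahead).

Stack is shown with the top on the left.

Stack     Input          Action
-------------------------------
C $       id + x + id $  output C → A C'
A C' $    id + x + id $  output A → id
id C' $   id + x + id $  match 'id'
C' $      + x + id $     output C' → + A C'
+ A C' $  + x + id $     match '+'
A C' $    x + id $       output A → x
x C' $    x + id $       match 'x'
C' $      + id $         output C' → + A C'
+ A C' $  + id $         match '+'
A C' $    id $           output A → id
id C' $   id $           match 'id'
C' $      $              output C' → ε
$         $              accept

The string is accepted.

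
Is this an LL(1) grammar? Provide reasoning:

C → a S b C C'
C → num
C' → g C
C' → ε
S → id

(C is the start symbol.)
A grammar is LL(1) if for each non-terminal N with multiple productions, the predict sets of those productions are pairwise disjoint, where PREDICT(N → α) = (FIRST(α) \ {ε}) ∪ (FOLLOW(N) if α ⇒* ε).

Relevant sets:
  FOLLOW(C') = { $, 'g' }

For C:
  PREDICT(C → a S b C C') = { 'a' }
  PREDICT(C → num) = { 'num' }
For C':
  PREDICT(C' → g C) = { 'g' }
  PREDICT(C' → ε) = { $, 'g' }
S has a single production, so nothing to check there.

Conflict found: Predict set conflict for C': { 'g' }
The grammar is NOT LL(1).

Answer: No. Predict set conflict for C': { 'g' }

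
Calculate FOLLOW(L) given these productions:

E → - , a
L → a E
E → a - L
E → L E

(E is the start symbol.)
In E → a - L: L is at the end, add FOLLOW(E)
In E → L E: L is followed by E, add FIRST(E) \ {ε} = { '-', 'a' }

The FOLLOW sets referred to above (computed the same way, to a fixed point):
  FOLLOW(E) = { $, '-', 'a' }

Taking the union: FOLLOW(L) = { $, '-', 'a' }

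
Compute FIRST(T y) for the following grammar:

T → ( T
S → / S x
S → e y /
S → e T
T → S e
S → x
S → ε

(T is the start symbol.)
FIRST sets of the non-terminals involved (from the grammar, by fixed-point iteration):
  FIRST(T) = { '(', '/', 'e', 'x' }

To compute FIRST(T y), process the symbols left to right:
Symbol T is a non-terminal. Add FIRST(T) \ {ε} = { '(', '/', 'e', 'x' }
T is not nullable (ε ∉ FIRST(T)), so stop here.
FIRST(T y) = { '(', '/', 'e', 'x' }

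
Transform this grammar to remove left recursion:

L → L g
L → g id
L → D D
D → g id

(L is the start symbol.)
L → g id L'
L → D D L'
L' → g L'
L' → ε
D → g id

L is directly left-recursive. The standard transformation for
  A → A α₁ | ... | A α_m | β₁ | ... | β_n
is
  A  → β₁ A' | ... | β_n A'
  A' → α₁ A' | ... | α_m A' | ε

L → g id becomes L → g id L'
L → D D becomes L → D D L'
L → L g becomes L' → g L'
Add L' → ε

Productions for other non-terminals are unchanged:
  D → g id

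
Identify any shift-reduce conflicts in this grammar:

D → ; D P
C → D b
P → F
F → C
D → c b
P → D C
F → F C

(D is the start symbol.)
Yes — I8: [P → F .] vs [D → . ; D P]

A shift-reduce conflict occurs when an LR(0) state has both:
  - a complete (reduce) item [A → α .] (dot at the end), and
  - a shift item [B → β . c γ] (dot before a terminal).

Augment with D' → D and build the canonical LR(0) collection (I0 = CLOSURE({[D' → . D]}), then GOTO on every symbol after a dot until no new states appear). It has 14 states:
  I0: { [D → . ; D P], [D → . c b], [D' → . D] }  — shift
  I1: { [D → . ; D P], [D → . c b], [D → ; . D P] }  — shift
  I2: { [D' → D .] }  — accept
  I3: { [D → c . b] }  — shift
  I4: { [D → c b .] }  — reduce
  I5: { [C → . D b], [D → . ; D P], [D → . c b], [D → ; D . P], [F → . C], [F → . F C], [P → . D C], [P → . F] }  — shift
  I6: { [F → C .] }  — reduce
  I7: { [C → . D b], [C → D . b], [D → . ; D P], [D → . c b], [P → D . C] }  — shift
  I8: { [C → . D b], [D → . ; D P], [D → . c b], [F → F . C], [P → F .] }  — shift, reduce
  I9: { [D → ; D P .] }  — reduce
  I10: { [F → F C .] }  — reduce
  I11: { [C → D . b] }  — shift
  I12: { [C → D b .] }  — reduce
  I13: { [P → D C .] }  — reduce

I8 contains reduce item [P → F .] and shift items [D → . ; D P], [D → . c b] — shift-reduce conflict.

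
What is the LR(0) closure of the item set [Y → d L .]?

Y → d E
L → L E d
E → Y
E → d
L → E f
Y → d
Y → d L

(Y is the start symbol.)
{ [Y → d L .] }

Start with: [Y → d L .]
The dot is at the end, so nothing is added.

CLOSURE = { [Y → d L .] }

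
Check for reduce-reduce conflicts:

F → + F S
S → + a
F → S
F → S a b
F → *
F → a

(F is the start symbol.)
Augment with F' → F and build the canonical LR(0) collection (I0 = CLOSURE({[F' → . F]}), then GOTO on every symbol after a dot until no new states appear). It has 13 states:
  I0: { [F → . *], [F → . + F S], [F → . S a b], [F → . S], [F → . a], [F' → . F], [S → . + a] }  — shift
  I1: { [F → * .] }  — reduce
  I2: { [F → + . F S], [F → . *], [F → . + F S], [F → . S a b], [F → . S], [F → . a], [S → + . a], [S → . + a] }  — shift
  I3: { [F' → F .] }  — accept
  I4: { [F → S . a b], [F → S .] }  — shift, reduce
  I5: { [F → a .] }  — reduce
  I6: { [F → S a . b] }  — shift
  I7: { [F → S a b .] }  — reduce
  I8: { [F → + F . S], [S → . + a] }  — shift
  I9: { [F → a .], [S → + a .] }  — 2 reduces
  I10: { [S → + . a] }  — shift
  I11: { [F → + F S .] }  — reduce
  I12: { [S → + a .] }  — reduce

I9 contains complete items [F → a .], [S → + a .] — reduce-reduce conflict.

Answer: Yes — I9: [F → a .] vs [S → + a .]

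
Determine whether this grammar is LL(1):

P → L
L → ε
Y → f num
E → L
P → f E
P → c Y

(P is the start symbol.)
Yes, the grammar is LL(1).

A grammar is LL(1) if for each non-terminal N with multiple productions, the predict sets of those productions are pairwise disjoint, where PREDICT(N → α) = (FIRST(α) \ {ε}) ∪ (FOLLOW(N) if α ⇒* ε).

Relevant sets:
  FIRST(L) = { ε }
  FOLLOW(P) = { $ }

For P:
  PREDICT(P → L) = { $ }
  PREDICT(P → f E) = { 'f' }
  PREDICT(P → c Y) = { 'c' }
L, Y, E have a single production, so nothing to check there.

All predict sets are disjoint. The grammar IS LL(1).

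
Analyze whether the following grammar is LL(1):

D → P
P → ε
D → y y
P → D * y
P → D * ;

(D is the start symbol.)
No. Predict set conflict for D: { 'y' }

A grammar is LL(1) if for each non-terminal N with multiple productions, the predict sets of those productions are pairwise disjoint, where PREDICT(N → α) = (FIRST(α) \ {ε}) ∪ (FOLLOW(N) if α ⇒* ε).

Relevant sets:
  FIRST(P) = { '*', 'y', ε }
  FIRST(D) = { '*', 'y', ε }
  FOLLOW(D) = { $, '*' }
  FOLLOW(P) = { $, '*' }

For D:
  PREDICT(D → P) = { $, '*', 'y' }
  PREDICT(D → y y) = { 'y' }
For P:
  PREDICT(P → ε) = { $, '*' }
  PREDICT(P → D '*' y) = { '*', 'y' }
  PREDICT(P → D '*' ';') = { '*', 'y' }

Conflict found: Predict set conflict for D: { 'y' }
The grammar is NOT LL(1).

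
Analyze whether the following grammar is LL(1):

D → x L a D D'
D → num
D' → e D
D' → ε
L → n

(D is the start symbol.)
No. Predict set conflict for D': { 'e' }

Relevant sets:
  FOLLOW(D') = { $, 'e' }

For D:
  PREDICT(D → x L a D D') = { 'x' }
  PREDICT(D → num) = { 'num' }
For D':
  PREDICT(D' → e D) = { 'e' }
  PREDICT(D' → ε) = { $, 'e' }
L has a single production, so nothing to check there.

Conflict found: Predict set conflict for D': { 'e' }
The grammar is NOT LL(1).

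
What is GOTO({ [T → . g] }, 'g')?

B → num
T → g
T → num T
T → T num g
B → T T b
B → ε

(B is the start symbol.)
GOTO(I, 'g') = CLOSURE({ [A → αX.β] : [A → α.Xβ] ∈ I, X = 'g' })

Items with dot before 'g', with the dot advanced:
  [T → . g] → [T → g .]
Closure adds nothing (no advanced item has the dot before a non-terminal).

GOTO = { [T → g .] }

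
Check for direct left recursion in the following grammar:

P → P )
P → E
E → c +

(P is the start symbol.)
Yes, P is left-recursive

P → P ): LEFT RECURSIVE (starts with P)
P → E: starts with E
E → c +: starts with c

The grammar has direct left recursion on: P.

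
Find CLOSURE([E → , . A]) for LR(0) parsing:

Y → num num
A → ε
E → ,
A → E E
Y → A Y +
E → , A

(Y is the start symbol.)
{ [A → . E E], [A → .], [E → , . A], [E → . , A], [E → . ,] }

To compute CLOSURE, for each item [A → α.Bβ] where B is a non-terminal, add [B → .γ] for all productions B → γ; repeat for the newly added items until nothing changes.

Start with: [E → , . A]
  [E → , . A] has the dot before A: add [A → .], [A → . E E]
  [A → . E E] has the dot before E: add [E → . ,], [E → . , A]
No further items can be added.

CLOSURE = { [A → . E E], [A → .], [E → , . A], [E → . , A], [E → . ,] }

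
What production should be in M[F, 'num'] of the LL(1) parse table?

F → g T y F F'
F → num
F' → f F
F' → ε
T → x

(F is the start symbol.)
To find M[F, 'num'], we find productions for F where 'num' is in the predict set (PREDICT(N → α) = (FIRST(α) \ {ε}) ∪ (FOLLOW(N) if α ⇒* ε)).

F → g T y F F': PREDICT = { 'g' }
F → num: PREDICT = { 'num' }
  'num' is in predict set, so this production goes in M[F, 'num']

M[F, 'num'] = F → num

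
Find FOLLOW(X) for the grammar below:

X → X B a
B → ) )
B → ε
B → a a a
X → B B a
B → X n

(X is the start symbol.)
{ $, ')', 'a', 'n' }

To compute FOLLOW(X), find every occurrence of X on a right-hand side N → α X β: add FIRST(β) \ {ε}, and if β is empty or nullable also add FOLLOW(N). Iterate to a fixed point.

X is the start symbol, so $ ∈ FOLLOW(X).
In X → X B a: X is followed by B a, add FIRST(B a) \ {ε} = { ')', 'a' }
In B → X n: X is followed by n, add FIRST(n) \ {ε} = { 'n' }

Taking the union: FOLLOW(X) = { $, ')', 'a', 'n' }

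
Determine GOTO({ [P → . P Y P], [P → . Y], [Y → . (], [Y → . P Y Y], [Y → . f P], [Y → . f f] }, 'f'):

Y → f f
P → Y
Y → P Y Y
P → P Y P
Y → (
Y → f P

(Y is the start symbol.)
GOTO(I, 'f') = CLOSURE({ [A → αX.β] : [A → α.Xβ] ∈ I, X = 'f' })

Items with dot before 'f', with the dot advanced:
  [Y → . f P] → [Y → f . P]
  [Y → . f f] → [Y → f . f]
Closure of the advanced items:
  [Y → f . P] has the dot before P: add [P → . Y], [P → . P Y P]
  [P → . Y] has the dot before Y: add [Y → . f f], [Y → . P Y Y], [Y → . (], [Y → . f P]

GOTO = { [P → . P Y P], [P → . Y], [Y → . (], [Y → . P Y Y], [Y → . f P], [Y → . f f], [Y → f . P], [Y → f . f] }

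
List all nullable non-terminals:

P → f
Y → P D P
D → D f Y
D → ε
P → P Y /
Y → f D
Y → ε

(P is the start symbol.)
{ 'D', 'Y' }

A non-terminal is nullable if it can derive ε (the empty string): either it has an ε-production, or it has a production whose right-hand side consists entirely of nullable non-terminals.

ε-productions: D → ε, Y → ε
So D, Y are immediately nullable.
No further non-terminal can be added: every production for the remaining non-terminals contains a terminal or a non-nullable non-terminal.
Nullable = { 'D', 'Y' }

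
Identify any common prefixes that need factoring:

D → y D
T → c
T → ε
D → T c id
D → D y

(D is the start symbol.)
Left-factoring is needed when two productions for the same non-terminal
share a common prefix on the right-hand side.

Productions for D:
  D → y D
  D → T c id
  D → D y
Productions for T:
  T → c
  T → ε

No common prefixes found.

Answer: No, left-factoring is not needed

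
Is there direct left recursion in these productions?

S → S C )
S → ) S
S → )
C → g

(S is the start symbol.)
Yes, S is left-recursive

S → S C ): LEFT RECURSIVE (starts with S)
S → ) S: starts with ')'
S → ): starts with ')'
C → g: starts with g

The grammar has direct left recursion on: S.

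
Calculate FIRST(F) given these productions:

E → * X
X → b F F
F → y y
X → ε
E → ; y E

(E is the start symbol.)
From F → y y:
  - y is a terminal: add 'y' and stop

Collecting: FIRST(F) = { 'y' }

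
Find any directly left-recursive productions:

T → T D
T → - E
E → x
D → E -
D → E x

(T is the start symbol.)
Direct left recursion occurs when N → N α for some non-terminal N (the right-hand side begins with the left-hand side itself).

T → T D: LEFT RECURSIVE (starts with T)
T → - E: starts with '-'
E → x: starts with x
D → E -: starts with E
D → E x: starts with E

The grammar has direct left recursion on: T.

Answer: Yes, T is left-recursive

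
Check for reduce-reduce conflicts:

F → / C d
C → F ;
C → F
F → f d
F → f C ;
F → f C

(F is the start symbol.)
No reduce-reduce conflicts

Augment with F' → F and build the canonical LR(0) collection (I0 = CLOSURE({[F' → . F]}), then GOTO on every symbol after a dot until no new states appear). It has 11 states:
  I0: { [F → . / C d], [F → . f C ;], [F → . f C], [F → . f d], [F' → . F] }  — shift
  I1: { [C → . F ;], [C → . F], [F → . / C d], [F → . f C ;], [F → . f C], [F → . f d], [F → / . C d] }  — shift
  I2: { [F' → F .] }  — accept
  I3: { [C → . F ;], [C → . F], [F → . / C d], [F → . f C ;], [F → . f C], [F → . f d], [F → f . C ;], [F → f . C], [F → f . d] }  — shift
  I4: { [F → f C . ;], [F → f C .] }  — shift, reduce
  I5: { [C → F . ;], [C → F .] }  — shift, reduce
  I6: { [F → f d .] }  — reduce
  I7: { [C → F ; .] }  — reduce
  I8: { [F → f C ; .] }  — reduce
  I9: { [F → / C . d] }  — shift
  I10: { [F → / C d .] }  — reduce

No state contains more than one complete item.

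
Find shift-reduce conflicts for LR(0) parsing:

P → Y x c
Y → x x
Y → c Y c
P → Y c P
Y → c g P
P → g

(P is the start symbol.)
A shift-reduce conflict occurs when an LR(0) state has both:
  - a complete (reduce) item [A → α .] (dot at the end), and
  - a shift item [B → β . c γ] (dot before a terminal).

Augment with P' → P and build the canonical LR(0) collection (I0 = CLOSURE({[P' → . P]}), then GOTO on every symbol after a dot until no new states appear). It has 15 states:
  I0: { [P → . Y c P], [P → . Y x c], [P → . g], [P' → . P], [Y → . c Y c], [Y → . c g P], [Y → . x x] }  — shift
  I1: { [P' → P .] }  — accept
  I2: { [P → Y . c P], [P → Y . x c] }  — shift
  I3: { [Y → . c Y c], [Y → . c g P], [Y → . x x], [Y → c . Y c], [Y → c . g P] }  — shift
  I4: { [P → g .] }  — reduce
  I5: { [Y → x . x] }  — shift
  I6: { [Y → x x .] }  — reduce
  I7: { [Y → c Y . c] }  — shift
  I8: { [P → . Y c P], [P → . Y x c], [P → . g], [Y → . c Y c], [Y → . c g P], [Y → . x x], [Y → c g . P] }  — shift
  I9: { [Y → c g P .] }  — reduce
  I10: { [Y → c Y c .] }  — reduce
  I11: { [P → . Y c P], [P → . Y x c], [P → . g], [P → Y c . P], [Y → . c Y c], [Y → . c g P], [Y → . x x] }  — shift
  I12: { [P → Y x . c] }  — shift
  I13: { [P → Y x c .] }  — reduce
  I14: { [P → Y c P .] }  — reduce

No state contains both a complete item and a shift item.

Answer: No shift-reduce conflicts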